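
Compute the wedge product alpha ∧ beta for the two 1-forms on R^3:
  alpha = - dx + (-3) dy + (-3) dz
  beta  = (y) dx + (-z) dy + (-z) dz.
alpha ∧ beta = (3*y + z) dx ∧ dy + (3*y + z) dx ∧ dz

Distribute the wedge, using dx_i ∧ dx_j = -dx_j ∧ dx_i and dx_i ∧ dx_i = 0. For each pair (i, j) with i < j, the coefficient of dx_i ∧ dx_j in alpha ∧ beta is (alpha_i * beta_j - alpha_j * beta_i). Collecting: alpha ∧ beta = (3*y + z) dx ∧ dy + (3*y + z) dx ∧ dz.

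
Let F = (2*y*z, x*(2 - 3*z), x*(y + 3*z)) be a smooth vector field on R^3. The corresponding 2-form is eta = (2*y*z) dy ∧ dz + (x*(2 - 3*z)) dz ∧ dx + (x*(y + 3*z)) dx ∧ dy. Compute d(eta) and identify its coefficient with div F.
d(eta) = (3*x) dx ∧ dy ∧ dz; div F = 3*x

For a 2-form in R^3 of the form above, applying d gives a 3-form with coefficient ∂P/∂x + ∂Q/∂y + ∂R/∂z:
  ∂P/∂x = 0
  ∂Q/∂y = 0
  ∂R/∂z = 3*x
Sum = 3*x, which is exactly div F.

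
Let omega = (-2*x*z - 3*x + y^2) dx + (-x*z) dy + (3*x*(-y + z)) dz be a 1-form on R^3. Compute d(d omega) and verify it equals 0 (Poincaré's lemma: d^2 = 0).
d(d omega) = 0

Step 1: d omega = sum_{i<j} (∂f_j/∂x_i - ∂f_i/∂x_j) dx_i ∧ dx_j:
  coeff of dx ∧ dy: -2*y - z
  coeff of dx ∧ dz: 2*x - 3*y + 3*z
  coeff of dy ∧ dz: -2*x
Step 2: Apply d again to each 2-form coefficient. The only possible 3-form in R^3 is dx ∧ dy ∧ dz, with coefficient
  ∂(coeff of dy∧dz)/∂x - ∂(coeff of dx∧dz)/∂y + ∂(coeff of dx∧dy)/∂z
  = ∂/∂x (-2*x) - ∂/∂y (2*x - 3*y + 3*z) + ∂/∂z (-2*y - z).
Each of these terms simplifies to sums of mixed partials that cancel in pairs. The result is 0 (by equality of mixed partials for smooth functions — Schwarz / Clairaut).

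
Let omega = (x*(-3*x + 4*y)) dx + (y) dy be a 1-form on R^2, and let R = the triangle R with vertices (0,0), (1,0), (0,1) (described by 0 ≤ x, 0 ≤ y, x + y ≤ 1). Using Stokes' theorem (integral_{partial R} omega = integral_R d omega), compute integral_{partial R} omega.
integral_(partial R) omega = -2/3

Stokes: integral_partial_R omega = integral_R d omega with d omega = (∂Q/∂x - ∂P/∂y) dx ∧ dy.
  ∂Q/∂x = 0
  ∂P/∂y = 4*x
  integrand = ∂Q/∂x - ∂P/∂y = -4*x.
Integrating over R: integral_0^1 integral_0^{1-x} (-4*x) dy dx = -2/3.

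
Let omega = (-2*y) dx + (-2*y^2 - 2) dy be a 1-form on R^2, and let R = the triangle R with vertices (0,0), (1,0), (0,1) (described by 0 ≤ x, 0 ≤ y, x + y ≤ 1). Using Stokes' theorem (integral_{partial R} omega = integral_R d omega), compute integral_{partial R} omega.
integral_(partial R) omega = 1

Stokes: integral_partial_R omega = integral_R d omega with d omega = (∂Q/∂x - ∂P/∂y) dx ∧ dy.
  ∂Q/∂x = 0
  ∂P/∂y = -2
  integrand = ∂Q/∂x - ∂P/∂y = 2.
Integrating over R: integral_0^1 integral_0^{1-x} (2) dy dx = 1.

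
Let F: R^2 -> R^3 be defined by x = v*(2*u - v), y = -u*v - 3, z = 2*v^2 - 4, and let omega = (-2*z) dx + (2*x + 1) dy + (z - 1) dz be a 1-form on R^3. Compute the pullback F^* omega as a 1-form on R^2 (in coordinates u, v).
F^* omega = (v*(-4*u*v - 6*v^2 + 15)) du + (-4*u^2*v - 6*u*v^2 + 15*u + 16*v^3 - 36*v) dv

Using F^*(f dg) = (f ∘ F) d(g ∘ F), substitute each coordinate x_i by F_i(u, v) in f_i, and replace dx_i by d F_i = (∂F_i/∂u) du + (∂F_i/∂v) dv.
  For the x component: f_1(F) = 8 - 4*v^2; d F_1 = (2*v) du + (2*u - 2*v) dv
  For the y component: f_2(F) = 4*u*v - 2*v^2 + 1; d F_2 = (-v) du + (-u) dv
  For the z component: f_3(F) = 2*v^2 - 5; d F_3 = (0) du + (4*v) dv
Combining and collecting du, dv coefficients:
  coeff of du: v*(-4*u*v - 6*v^2 + 15)
  coeff of dv: -4*u^2*v - 6*u*v^2 + 15*u + 16*v^3 - 36*v
F^* omega = (v*(-4*u*v - 6*v^2 + 15)) du + (-4*u^2*v - 6*u*v^2 + 15*u + 16*v^3 - 36*v) dv.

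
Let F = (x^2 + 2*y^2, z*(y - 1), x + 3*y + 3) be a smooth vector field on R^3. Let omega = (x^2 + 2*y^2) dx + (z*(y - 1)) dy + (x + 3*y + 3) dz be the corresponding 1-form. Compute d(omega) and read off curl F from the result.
d(omega) = (4 - y) dy ∧ dz + (-1) dz ∧ dx + (-4*y) dx ∧ dy; curl F = (4 - y, -1, -4*y)

d omega = sum_{i<j} (∂f_j/∂x_i - ∂f_i/∂x_j) dx_i ∧ dx_j. Under the identification (dy ∧ dz, dz ∧ dx, dx ∧ dy) ↔ (e_x, e_y, e_z), the coefficients are exactly the components of curl F. Compute:
  ∂R/∂y - ∂Q/∂z = (3) - (y - 1) = 4 - y
  ∂P/∂z - ∂R/∂x = (0) - (1) = -1
  ∂Q/∂x - ∂P/∂y = (0) - (4*y) = -4*y.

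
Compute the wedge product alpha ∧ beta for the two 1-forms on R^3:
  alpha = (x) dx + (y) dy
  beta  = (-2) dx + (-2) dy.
alpha ∧ beta = (-2*x + 2*y) dx ∧ dy

Distribute the wedge, using dx_i ∧ dx_j = -dx_j ∧ dx_i and dx_i ∧ dx_i = 0. For each pair (i, j) with i < j, the coefficient of dx_i ∧ dx_j in alpha ∧ beta is (alpha_i * beta_j - alpha_j * beta_i). Collecting: alpha ∧ beta = (-2*x + 2*y) dx ∧ dy.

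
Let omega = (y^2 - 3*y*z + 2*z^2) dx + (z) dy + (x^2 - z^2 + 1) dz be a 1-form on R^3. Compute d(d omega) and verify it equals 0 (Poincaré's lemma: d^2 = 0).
d(d omega) = 0

Step 1: d omega = sum_{i<j} (∂f_j/∂x_i - ∂f_i/∂x_j) dx_i ∧ dx_j:
  coeff of dx ∧ dy: -2*y + 3*z
  coeff of dx ∧ dz: 2*x + 3*y - 4*z
  coeff of dy ∧ dz: -1
Step 2: Apply d again to each 2-form coefficient. The only possible 3-form in R^3 is dx ∧ dy ∧ dz, with coefficient
  ∂(coeff of dy∧dz)/∂x - ∂(coeff of dx∧dz)/∂y + ∂(coeff of dx∧dy)/∂z
  = ∂/∂x (-1) - ∂/∂y (2*x + 3*y - 4*z) + ∂/∂z (-2*y + 3*z).
Each of these terms simplifies to sums of mixed partials that cancel in pairs. The result is 0 (by equality of mixed partials for smooth functions — Schwarz / Clairaut).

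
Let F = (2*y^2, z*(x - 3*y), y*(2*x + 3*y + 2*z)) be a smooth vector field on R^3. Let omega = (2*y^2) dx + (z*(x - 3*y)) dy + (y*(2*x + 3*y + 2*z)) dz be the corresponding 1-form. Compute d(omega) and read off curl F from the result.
d(omega) = (x + 9*y + 2*z) dy ∧ dz + (-2*y) dz ∧ dx + (-4*y + z) dx ∧ dy; curl F = (x + 9*y + 2*z, -2*y, -4*y + z)

d omega = sum_{i<j} (∂f_j/∂x_i - ∂f_i/∂x_j) dx_i ∧ dx_j. Under the identification (dy ∧ dz, dz ∧ dx, dx ∧ dy) ↔ (e_x, e_y, e_z), the coefficients are exactly the components of curl F. Compute:
  ∂R/∂y - ∂Q/∂z = (2*x + 6*y + 2*z) - (x - 3*y) = x + 9*y + 2*z
  ∂P/∂z - ∂R/∂x = (0) - (2*y) = -2*y
  ∂Q/∂x - ∂P/∂y = (z) - (4*y) = -4*y + z.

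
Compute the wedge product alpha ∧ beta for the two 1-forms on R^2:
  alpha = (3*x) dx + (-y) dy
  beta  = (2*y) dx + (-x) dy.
alpha ∧ beta = (-3*x^2 + 2*y^2) dx ∧ dy

Distribute the wedge, using dx_i ∧ dx_j = -dx_j ∧ dx_i and dx_i ∧ dx_i = 0. For each pair (i, j) with i < j, the coefficient of dx_i ∧ dx_j in alpha ∧ beta is (alpha_i * beta_j - alpha_j * beta_i). Collecting: alpha ∧ beta = (-3*x^2 + 2*y^2) dx ∧ dy.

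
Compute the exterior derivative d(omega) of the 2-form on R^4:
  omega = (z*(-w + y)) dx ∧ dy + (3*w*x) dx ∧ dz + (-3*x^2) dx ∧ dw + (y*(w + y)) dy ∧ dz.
d(omega) = (-w + y) dx ∧ dy ∧ dz + (-z) dx ∧ dy ∧ dw + (3*x) dx ∧ dz ∧ dw + (y) dy ∧ dz ∧ dw

For a 2-form omega = sum_{i<j} g_{ij} dx_i ∧ dx_j, the exterior derivative is
  d(omega) = sum_{i<j} d(g_{ij}) ∧ dx_i ∧ dx_j = sum_{i<j, k} (∂g_{ij}/∂x_k) dx_k ∧ dx_i ∧ dx_j.
Expand each term, using dx_k ∧ dx_i ∧ dx_j = sgn(permutation) dx_{(a)} ∧ dx_{(b)} ∧ dx_{(c)} with (a < b < c) sorted:
  d(z*(-w + y)) includes (∂/∂z)(z*(-w + y)) dz = (-w + y) dz, which multiplied by dx ∧ dy gives (-w + y) dx ∧ dy ∧ dz
  d(z*(-w + y)) includes (∂/∂w)(z*(-w + y)) dw = (-z) dw, which multiplied by dx ∧ dy gives (-z) dx ∧ dy ∧ dw
  d(3*w*x) includes (∂/∂w)(3*w*x) dw = (3*x) dw, which multiplied by dx ∧ dz gives (3*x) dx ∧ dz ∧ dw
  d(y*(w + y)) includes (∂/∂w)(y*(w + y)) dw = (y) dw, which multiplied by dy ∧ dz gives (y) dy ∧ dz ∧ dw
Collecting like 3-forms: d(omega) = (-w + y) dx ∧ dy ∧ dz + (-z) dx ∧ dy ∧ dw + (3*x) dx ∧ dz ∧ dw + (y) dy ∧ dz ∧ dw.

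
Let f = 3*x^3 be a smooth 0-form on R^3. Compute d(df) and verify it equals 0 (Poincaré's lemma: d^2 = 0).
d(df) = 0

Step 1: df = sum_i (∂f/∂x_i) dx_i = (9*x^2) dx + (0) dy + (0) dz.
Step 2: Apply d again. Using the 1-form formula, the coefficient of dx ∧ dy in d(df) is ∂^2 f/∂x ∂y - ∂^2 f/∂y ∂x = (0) - (0) = 0 (equality of mixed partials for smooth f).
Similarly for dx ∧ dz and dy ∧ dz — all coefficients vanish. So d(df) = 0.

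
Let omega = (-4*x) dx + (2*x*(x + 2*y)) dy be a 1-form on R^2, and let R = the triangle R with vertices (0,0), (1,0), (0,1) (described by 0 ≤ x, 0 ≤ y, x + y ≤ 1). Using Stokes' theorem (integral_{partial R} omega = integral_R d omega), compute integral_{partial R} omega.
integral_(partial R) omega = 4/3

Stokes: integral_partial_R omega = integral_R d omega with d omega = (∂Q/∂x - ∂P/∂y) dx ∧ dy.
  ∂Q/∂x = 4*x + 4*y
  ∂P/∂y = 0
  integrand = ∂Q/∂x - ∂P/∂y = 4*x + 4*y.
Integrating over R: integral_0^1 integral_0^{1-x} (4*x + 4*y) dy dx = 4/3.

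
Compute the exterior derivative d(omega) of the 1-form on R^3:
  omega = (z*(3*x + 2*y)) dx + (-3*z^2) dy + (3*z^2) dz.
d(omega) = (-2*z) dx ∧ dy + (-3*x - 2*y) dx ∧ dz + (6*z) dy ∧ dz

For a 1-form omega = sum_i f_i dx_i, the exterior derivative is
  d(omega) = sum_{i < j} (∂f_j/∂x_i - ∂f_i/∂x_j) dx_i ∧ dx_j.
  coefficient of dx ∧ dy: ∂f_2/∂x - ∂f_1/∂y = ∂(-3*z^2)/∂x - ∂(z*(3*x + 2*y))/∂y = -2*z
  coefficient of dx ∧ dz: ∂f_3/∂x - ∂f_1/∂z = ∂(3*z^2)/∂x - ∂(z*(3*x + 2*y))/∂z = -3*x - 2*y
  coefficient of dy ∧ dz: ∂f_3/∂y - ∂f_2/∂z = ∂(3*z^2)/∂y - ∂(-3*z^2)/∂z = 6*z
Assembling: d(omega) = (-2*z) dx ∧ dy + (-3*x - 2*y) dx ∧ dz + (6*z) dy ∧ dz.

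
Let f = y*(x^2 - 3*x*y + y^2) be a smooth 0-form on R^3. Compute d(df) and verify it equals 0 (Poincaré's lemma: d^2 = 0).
d(df) = 0

Step 1: df = sum_i (∂f/∂x_i) dx_i = (y*(2*x - 3*y)) dx + (x^2 - 6*x*y + 3*y^2) dy + (0) dz.
Step 2: Apply d again. Using the 1-form formula, the coefficient of dx ∧ dy in d(df) is ∂^2 f/∂x ∂y - ∂^2 f/∂y ∂x = (2*x - 6*y) - (2*x - 6*y) = 0 (equality of mixed partials for smooth f).
Similarly for dx ∧ dz and dy ∧ dz — all coefficients vanish. So d(df) = 0.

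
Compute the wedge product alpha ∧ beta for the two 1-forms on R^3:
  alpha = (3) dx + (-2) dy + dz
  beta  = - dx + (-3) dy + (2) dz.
alpha ∧ beta = (-11) dx ∧ dy + (7) dx ∧ dz + (-1) dy ∧ dz

Distribute the wedge, using dx_i ∧ dx_j = -dx_j ∧ dx_i and dx_i ∧ dx_i = 0. For each pair (i, j) with i < j, the coefficient of dx_i ∧ dx_j in alpha ∧ beta is (alpha_i * beta_j - alpha_j * beta_i). Collecting: alpha ∧ beta = (-11) dx ∧ dy + (7) dx ∧ dz + (-1) dy ∧ dz.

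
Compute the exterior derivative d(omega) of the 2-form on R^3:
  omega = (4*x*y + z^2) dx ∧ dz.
d(omega) = (-4*x) dx ∧ dy ∧ dz

For a 2-form omega = sum_{i<j} g_{ij} dx_i ∧ dx_j, the exterior derivative is
  d(omega) = sum_{i<j} d(g_{ij}) ∧ dx_i ∧ dx_j = sum_{i<j, k} (∂g_{ij}/∂x_k) dx_k ∧ dx_i ∧ dx_j.
Expand each term, using dx_k ∧ dx_i ∧ dx_j = sgn(permutation) dx_{(a)} ∧ dx_{(b)} ∧ dx_{(c)} with (a < b < c) sorted:
  d(4*x*y + z^2) includes (∂/∂y)(4*x*y + z^2) dy = (4*x) dy, which multiplied by dx ∧ dz gives (-4*x) dx ∧ dy ∧ dz
Collecting like 3-forms: d(omega) = (-4*x) dx ∧ dy ∧ dz.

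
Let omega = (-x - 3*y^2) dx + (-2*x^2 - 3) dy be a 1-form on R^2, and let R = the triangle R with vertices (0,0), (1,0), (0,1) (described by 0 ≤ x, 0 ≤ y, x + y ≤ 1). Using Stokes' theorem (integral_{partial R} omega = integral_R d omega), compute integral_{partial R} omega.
integral_(partial R) omega = 1/3

Stokes: integral_partial_R omega = integral_R d omega with d omega = (∂Q/∂x - ∂P/∂y) dx ∧ dy.
  ∂Q/∂x = -4*x
  ∂P/∂y = -6*y
  integrand = ∂Q/∂x - ∂P/∂y = -4*x + 6*y.
Integrating over R: integral_0^1 integral_0^{1-x} (-4*x + 6*y) dy dx = 1/3.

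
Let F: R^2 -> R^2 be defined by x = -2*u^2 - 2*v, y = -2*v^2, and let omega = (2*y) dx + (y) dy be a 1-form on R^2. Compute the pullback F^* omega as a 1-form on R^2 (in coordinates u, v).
F^* omega = (16*u*v^2) du + (8*v^2*(v + 1)) dv

Using F^*(f dg) = (f ∘ F) d(g ∘ F), substitute each coordinate x_i by F_i(u, v) in f_i, and replace dx_i by d F_i = (∂F_i/∂u) du + (∂F_i/∂v) dv.
  For the x component: f_1(F) = -4*v^2; d F_1 = (-4*u) du + (-2) dv
  For the y component: f_2(F) = -2*v^2; d F_2 = (0) du + (-4*v) dv
Combining and collecting du, dv coefficients:
  coeff of du: 16*u*v^2
  coeff of dv: 8*v^2*(v + 1)
F^* omega = (16*u*v^2) du + (8*v^2*(v + 1)) dv.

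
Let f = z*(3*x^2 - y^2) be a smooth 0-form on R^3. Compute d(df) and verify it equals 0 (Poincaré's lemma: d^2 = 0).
d(df) = 0

Step 1: df = sum_i (∂f/∂x_i) dx_i = (6*x*z) dx + (-2*y*z) dy + (3*x^2 - y^2) dz.
Step 2: Apply d again. Using the 1-form formula, the coefficient of dx ∧ dy in d(df) is ∂^2 f/∂x ∂y - ∂^2 f/∂y ∂x = (0) - (0) = 0 (equality of mixed partials for smooth f).
Similarly for dx ∧ dz and dy ∧ dz — all coefficients vanish. So d(df) = 0.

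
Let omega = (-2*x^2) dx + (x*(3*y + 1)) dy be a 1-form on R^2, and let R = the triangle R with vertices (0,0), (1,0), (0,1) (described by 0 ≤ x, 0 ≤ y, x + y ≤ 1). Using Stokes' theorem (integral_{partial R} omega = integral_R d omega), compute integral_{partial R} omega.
integral_(partial R) omega = 1

Stokes: integral_partial_R omega = integral_R d omega with d omega = (∂Q/∂x - ∂P/∂y) dx ∧ dy.
  ∂Q/∂x = 3*y + 1
  ∂P/∂y = 0
  integrand = ∂Q/∂x - ∂P/∂y = 3*y + 1.
Integrating over R: integral_0^1 integral_0^{1-x} (3*y + 1) dy dx = 1.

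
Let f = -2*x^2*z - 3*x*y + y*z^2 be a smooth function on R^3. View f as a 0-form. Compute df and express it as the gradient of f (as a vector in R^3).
df = (-4*x*z - 3*y) dx + (-3*x + z^2) dy + (-2*x^2 + 2*y*z) dz; grad f = (-4*x*z - 3*y, -3*x + z^2, -2*x^2 + 2*y*z)

For a 0-form f, d f = (∂f/∂x) dx + (∂f/∂y) dy + (∂f/∂z) dz. The components of the vector representation are exactly the entries of grad f in Cartesian coordinates:
  ∂f/∂x = -4*x*z - 3*y
  ∂f/∂y = -3*x + z^2
  ∂f/∂z = -2*x^2 + 2*y*z.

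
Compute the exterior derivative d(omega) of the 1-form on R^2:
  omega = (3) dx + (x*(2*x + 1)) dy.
d(omega) = (4*x + 1) dx ∧ dy

For a 1-form omega = sum_i f_i dx_i, the exterior derivative is
  d(omega) = sum_{i < j} (∂f_j/∂x_i - ∂f_i/∂x_j) dx_i ∧ dx_j.
  coefficient of dx ∧ dy: ∂f_2/∂x - ∂f_1/∂y = ∂(x*(2*x + 1))/∂x - ∂(3)/∂y = 4*x + 1
Assembling: d(omega) = (4*x + 1) dx ∧ dy.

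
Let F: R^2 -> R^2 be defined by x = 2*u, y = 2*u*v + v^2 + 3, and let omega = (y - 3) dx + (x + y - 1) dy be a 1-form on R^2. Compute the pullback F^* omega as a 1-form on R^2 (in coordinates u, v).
F^* omega = (2*v*(2*u*v + 4*u + v^2 + v + 2)) du + (4*u^2*v + 4*u^2 + 6*u*v^2 + 4*u*v + 4*u + 2*v^3 + 4*v) dv

Using F^*(f dg) = (f ∘ F) d(g ∘ F), substitute each coordinate x_i by F_i(u, v) in f_i, and replace dx_i by d F_i = (∂F_i/∂u) du + (∂F_i/∂v) dv.
  For the x component: f_1(F) = v*(2*u + v); d F_1 = (2) du + (0) dv
  For the y component: f_2(F) = 2*u*v + 2*u + v^2 + 2; d F_2 = (2*v) du + (2*u + 2*v) dv
Combining and collecting du, dv coefficients:
  coeff of du: 2*v*(2*u*v + 4*u + v^2 + v + 2)
  coeff of dv: 4*u^2*v + 4*u^2 + 6*u*v^2 + 4*u*v + 4*u + 2*v^3 + 4*v
F^* omega = (2*v*(2*u*v + 4*u + v^2 + v + 2)) du + (4*u^2*v + 4*u^2 + 6*u*v^2 + 4*u*v + 4*u + 2*v^3 + 4*v) dv.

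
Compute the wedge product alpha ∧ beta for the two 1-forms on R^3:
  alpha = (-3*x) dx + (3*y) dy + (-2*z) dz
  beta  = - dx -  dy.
alpha ∧ beta = (3*x + 3*y) dx ∧ dy + (-2*z) dx ∧ dz + (-2*z) dy ∧ dz

Distribute the wedge, using dx_i ∧ dx_j = -dx_j ∧ dx_i and dx_i ∧ dx_i = 0. For each pair (i, j) with i < j, the coefficient of dx_i ∧ dx_j in alpha ∧ beta is (alpha_i * beta_j - alpha_j * beta_i). Collecting: alpha ∧ beta = (3*x + 3*y) dx ∧ dy + (-2*z) dx ∧ dz + (-2*z) dy ∧ dz.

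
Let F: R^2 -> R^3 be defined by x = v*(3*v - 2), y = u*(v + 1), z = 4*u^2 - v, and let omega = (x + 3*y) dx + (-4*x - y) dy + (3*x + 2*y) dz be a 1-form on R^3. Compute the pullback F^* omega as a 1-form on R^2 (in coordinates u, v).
F^* omega = (16*u^2*v + 16*u^2 + 71*u*v^2 - 50*u*v - u - 12*v^3 - 4*v^2 + 8*v) du + (-u^2*v - u^2 + 6*u*v^2 + 18*u*v - 8*u + 18*v^3 - 27*v^2 + 10*v) dv

Using F^*(f dg) = (f ∘ F) d(g ∘ F), substitute each coordinate x_i by F_i(u, v) in f_i, and replace dx_i by d F_i = (∂F_i/∂u) du + (∂F_i/∂v) dv.
  For the x component: f_1(F) = 3*u*v + 3*u + 3*v^2 - 2*v; d F_1 = (0) du + (6*v - 2) dv
  For the y component: f_2(F) = -u*v - u - 12*v^2 + 8*v; d F_2 = (v + 1) du + (u) dv
  For the z component: f_3(F) = 2*u*v + 2*u + 9*v^2 - 6*v; d F_3 = (8*u) du + (-1) dv
Combining and collecting du, dv coefficients:
  coeff of du: 16*u^2*v + 16*u^2 + 71*u*v^2 - 50*u*v - u - 12*v^3 - 4*v^2 + 8*v
  coeff of dv: -u^2*v - u^2 + 6*u*v^2 + 18*u*v - 8*u + 18*v^3 - 27*v^2 + 10*v
F^* omega = (16*u^2*v + 16*u^2 + 71*u*v^2 - 50*u*v - u - 12*v^3 - 4*v^2 + 8*v) du + (-u^2*v - u^2 + 6*u*v^2 + 18*u*v - 8*u + 18*v^3 - 27*v^2 + 10*v) dv.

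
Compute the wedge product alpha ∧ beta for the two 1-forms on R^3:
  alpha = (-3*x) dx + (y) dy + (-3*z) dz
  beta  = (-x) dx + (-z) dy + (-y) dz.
alpha ∧ beta = (x*(y + 3*z)) dx ∧ dy + (3*x*(y - z)) dx ∧ dz + (-y^2 - 3*z^2) dy ∧ dz

Distribute the wedge, using dx_i ∧ dx_j = -dx_j ∧ dx_i and dx_i ∧ dx_i = 0. For each pair (i, j) with i < j, the coefficient of dx_i ∧ dx_j in alpha ∧ beta is (alpha_i * beta_j - alpha_j * beta_i). Collecting: alpha ∧ beta = (x*(y + 3*z)) dx ∧ dy + (3*x*(y - z)) dx ∧ dz + (-y^2 - 3*z^2) dy ∧ dz.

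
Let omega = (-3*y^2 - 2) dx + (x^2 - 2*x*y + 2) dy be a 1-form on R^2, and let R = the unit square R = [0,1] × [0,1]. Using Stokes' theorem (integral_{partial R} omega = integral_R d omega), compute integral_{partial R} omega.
integral_(partial R) omega = 3

Stokes: integral_partial_R omega = integral_R d omega with d omega = (∂Q/∂x - ∂P/∂y) dx ∧ dy.
  ∂Q/∂x = 2*x - 2*y
  ∂P/∂y = -6*y
  integrand = ∂Q/∂x - ∂P/∂y = 2*x + 4*y.
Integrating over R: integral_0^1 integral_0^1 (2*x + 4*y) dx dy = 3.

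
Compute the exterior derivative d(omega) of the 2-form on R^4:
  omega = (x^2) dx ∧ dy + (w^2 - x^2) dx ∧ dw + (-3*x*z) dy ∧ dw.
d(omega) = (-3*z) dx ∧ dy ∧ dw + (3*x) dy ∧ dz ∧ dw

For a 2-form omega = sum_{i<j} g_{ij} dx_i ∧ dx_j, the exterior derivative is
  d(omega) = sum_{i<j} d(g_{ij}) ∧ dx_i ∧ dx_j = sum_{i<j, k} (∂g_{ij}/∂x_k) dx_k ∧ dx_i ∧ dx_j.
Expand each term, using dx_k ∧ dx_i ∧ dx_j = sgn(permutation) dx_{(a)} ∧ dx_{(b)} ∧ dx_{(c)} with (a < b < c) sorted:
  d(-3*x*z) includes (∂/∂x)(-3*x*z) dx = (-3*z) dx, which multiplied by dy ∧ dw gives (-3*z) dx ∧ dy ∧ dw
  d(-3*x*z) includes (∂/∂z)(-3*x*z) dz = (-3*x) dz, which multiplied by dy ∧ dw gives (3*x) dy ∧ dz ∧ dw
Collecting like 3-forms: d(omega) = (-3*z) dx ∧ dy ∧ dw + (3*x) dy ∧ dz ∧ dw.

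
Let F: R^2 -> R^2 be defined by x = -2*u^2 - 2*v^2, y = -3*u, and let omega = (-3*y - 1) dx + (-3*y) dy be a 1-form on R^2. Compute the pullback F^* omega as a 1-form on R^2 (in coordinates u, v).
F^* omega = (u*(-36*u - 23)) du + (4*v*(1 - 9*u)) dv

Using F^*(f dg) = (f ∘ F) d(g ∘ F), substitute each coordinate x_i by F_i(u, v) in f_i, and replace dx_i by d F_i = (∂F_i/∂u) du + (∂F_i/∂v) dv.
  For the x component: f_1(F) = 9*u - 1; d F_1 = (-4*u) du + (-4*v) dv
  For the y component: f_2(F) = 9*u; d F_2 = (-3) du + (0) dv
Combining and collecting du, dv coefficients:
  coeff of du: u*(-36*u - 23)
  coeff of dv: 4*v*(1 - 9*u)
F^* omega = (u*(-36*u - 23)) du + (4*v*(1 - 9*u)) dv.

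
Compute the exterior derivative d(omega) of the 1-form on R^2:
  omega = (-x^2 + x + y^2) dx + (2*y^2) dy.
d(omega) = (-2*y) dx ∧ dy

For a 1-form omega = sum_i f_i dx_i, the exterior derivative is
  d(omega) = sum_{i < j} (∂f_j/∂x_i - ∂f_i/∂x_j) dx_i ∧ dx_j.
  coefficient of dx ∧ dy: ∂f_2/∂x - ∂f_1/∂y = ∂(2*y^2)/∂x - ∂(-x^2 + x + y^2)/∂y = -2*y
Assembling: d(omega) = (-2*y) dx ∧ dy.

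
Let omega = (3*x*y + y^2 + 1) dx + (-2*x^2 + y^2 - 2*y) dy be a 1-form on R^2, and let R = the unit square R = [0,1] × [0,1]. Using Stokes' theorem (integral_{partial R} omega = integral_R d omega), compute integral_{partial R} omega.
integral_(partial R) omega = -9/2

Stokes: integral_partial_R omega = integral_R d omega with d omega = (∂Q/∂x - ∂P/∂y) dx ∧ dy.
  ∂Q/∂x = -4*x
  ∂P/∂y = 3*x + 2*y
  integrand = ∂Q/∂x - ∂P/∂y = -7*x - 2*y.
Integrating over R: integral_0^1 integral_0^1 (-7*x - 2*y) dx dy = -9/2.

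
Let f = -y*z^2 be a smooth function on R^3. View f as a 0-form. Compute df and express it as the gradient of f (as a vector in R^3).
df = (0) dx + (-z^2) dy + (-2*y*z) dz; grad f = (0, -z^2, -2*y*z)

For a 0-form f, d f = (∂f/∂x) dx + (∂f/∂y) dy + (∂f/∂z) dz. The components of the vector representation are exactly the entries of grad f in Cartesian coordinates:
  ∂f/∂x = 0
  ∂f/∂y = -z^2
  ∂f/∂z = -2*y*z.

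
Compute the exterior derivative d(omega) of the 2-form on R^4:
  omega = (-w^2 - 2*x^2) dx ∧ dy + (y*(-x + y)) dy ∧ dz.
d(omega) = (-2*w) dx ∧ dy ∧ dw + (-y) dx ∧ dy ∧ dz

For a 2-form omega = sum_{i<j} g_{ij} dx_i ∧ dx_j, the exterior derivative is
  d(omega) = sum_{i<j} d(g_{ij}) ∧ dx_i ∧ dx_j = sum_{i<j, k} (∂g_{ij}/∂x_k) dx_k ∧ dx_i ∧ dx_j.
Expand each term, using dx_k ∧ dx_i ∧ dx_j = sgn(permutation) dx_{(a)} ∧ dx_{(b)} ∧ dx_{(c)} with (a < b < c) sorted:
  d(-w^2 - 2*x^2) includes (∂/∂w)(-w^2 - 2*x^2) dw = (-2*w) dw, which multiplied by dx ∧ dy gives (-2*w) dx ∧ dy ∧ dw
  d(y*(-x + y)) includes (∂/∂x)(y*(-x + y)) dx = (-y) dx, which multiplied by dy ∧ dz gives (-y) dx ∧ dy ∧ dz
Collecting like 3-forms: d(omega) = (-2*w) dx ∧ dy ∧ dw + (-y) dx ∧ dy ∧ dz.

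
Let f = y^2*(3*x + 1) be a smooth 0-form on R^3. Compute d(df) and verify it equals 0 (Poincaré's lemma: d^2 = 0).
d(df) = 0

Step 1: df = sum_i (∂f/∂x_i) dx_i = (3*y^2) dx + (2*y*(3*x + 1)) dy + (0) dz.
Step 2: Apply d again. Using the 1-form formula, the coefficient of dx ∧ dy in d(df) is ∂^2 f/∂x ∂y - ∂^2 f/∂y ∂x = (6*y) - (6*y) = 0 (equality of mixed partials for smooth f).
Similarly for dx ∧ dz and dy ∧ dz — all coefficients vanish. So d(df) = 0.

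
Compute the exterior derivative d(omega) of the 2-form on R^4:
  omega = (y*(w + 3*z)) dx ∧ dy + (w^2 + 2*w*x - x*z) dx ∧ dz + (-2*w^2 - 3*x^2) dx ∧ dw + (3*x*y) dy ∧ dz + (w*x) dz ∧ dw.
d(omega) = (6*y) dx ∧ dy ∧ dz + (y) dx ∧ dy ∧ dw + (3*w + 2*x) dx ∧ dz ∧ dw

For a 2-form omega = sum_{i<j} g_{ij} dx_i ∧ dx_j, the exterior derivative is
  d(omega) = sum_{i<j} d(g_{ij}) ∧ dx_i ∧ dx_j = sum_{i<j, k} (∂g_{ij}/∂x_k) dx_k ∧ dx_i ∧ dx_j.
Expand each term, using dx_k ∧ dx_i ∧ dx_j = sgn(permutation) dx_{(a)} ∧ dx_{(b)} ∧ dx_{(c)} with (a < b < c) sorted:
  d(y*(w + 3*z)) includes (∂/∂z)(y*(w + 3*z)) dz = (3*y) dz, which multiplied by dx ∧ dy gives (3*y) dx ∧ dy ∧ dz
  d(y*(w + 3*z)) includes (∂/∂w)(y*(w + 3*z)) dw = (y) dw, which multiplied by dx ∧ dy gives (y) dx ∧ dy ∧ dw
  d(w^2 + 2*w*x - x*z) includes (∂/∂w)(w^2 + 2*w*x - x*z) dw = (2*w + 2*x) dw, which multiplied by dx ∧ dz gives (2*w + 2*x) dx ∧ dz ∧ dw
  d(3*x*y) includes (∂/∂x)(3*x*y) dx = (3*y) dx, which multiplied by dy ∧ dz gives (3*y) dx ∧ dy ∧ dz
  d(w*x) includes (∂/∂x)(w*x) dx = (w) dx, which multiplied by dz ∧ dw gives (w) dx ∧ dz ∧ dw
Collecting like 3-forms: d(omega) = (6*y) dx ∧ dy ∧ dz + (y) dx ∧ dy ∧ dw + (3*w + 2*x) dx ∧ dz ∧ dw.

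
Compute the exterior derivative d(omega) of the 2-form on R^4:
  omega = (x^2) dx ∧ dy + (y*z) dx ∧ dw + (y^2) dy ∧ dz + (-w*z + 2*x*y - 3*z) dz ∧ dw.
d(omega) = (-z) dx ∧ dy ∧ dw + (y) dx ∧ dz ∧ dw + (2*x) dy ∧ dz ∧ dw

For a 2-form omega = sum_{i<j} g_{ij} dx_i ∧ dx_j, the exterior derivative is
  d(omega) = sum_{i<j} d(g_{ij}) ∧ dx_i ∧ dx_j = sum_{i<j, k} (∂g_{ij}/∂x_k) dx_k ∧ dx_i ∧ dx_j.
Expand each term, using dx_k ∧ dx_i ∧ dx_j = sgn(permutation) dx_{(a)} ∧ dx_{(b)} ∧ dx_{(c)} with (a < b < c) sorted:
  d(y*z) includes (∂/∂y)(y*z) dy = (z) dy, which multiplied by dx ∧ dw gives (-z) dx ∧ dy ∧ dw
  d(y*z) includes (∂/∂z)(y*z) dz = (y) dz, which multiplied by dx ∧ dw gives (-y) dx ∧ dz ∧ dw
  d(-w*z + 2*x*y - 3*z) includes (∂/∂x)(-w*z + 2*x*y - 3*z) dx = (2*y) dx, which multiplied by dz ∧ dw gives (2*y) dx ∧ dz ∧ dw
  d(-w*z + 2*x*y - 3*z) includes (∂/∂y)(-w*z + 2*x*y - 3*z) dy = (2*x) dy, which multiplied by dz ∧ dw gives (2*x) dy ∧ dz ∧ dw
Collecting like 3-forms: d(omega) = (-z) dx ∧ dy ∧ dw + (y) dx ∧ dz ∧ dw + (2*x) dy ∧ dz ∧ dw.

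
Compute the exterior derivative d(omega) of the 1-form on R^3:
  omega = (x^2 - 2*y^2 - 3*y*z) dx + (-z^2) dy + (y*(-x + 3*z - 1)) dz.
d(omega) = (4*y + 3*z) dx ∧ dy + (2*y) dx ∧ dz + (-x + 5*z - 1) dy ∧ dz

For a 1-form omega = sum_i f_i dx_i, the exterior derivative is
  d(omega) = sum_{i < j} (∂f_j/∂x_i - ∂f_i/∂x_j) dx_i ∧ dx_j.
  coefficient of dx ∧ dy: ∂f_2/∂x - ∂f_1/∂y = ∂(-z^2)/∂x - ∂(x^2 - 2*y^2 - 3*y*z)/∂y = 4*y + 3*z
  coefficient of dx ∧ dz: ∂f_3/∂x - ∂f_1/∂z = ∂(y*(-x + 3*z - 1))/∂x - ∂(x^2 - 2*y^2 - 3*y*z)/∂z = 2*y
  coefficient of dy ∧ dz: ∂f_3/∂y - ∂f_2/∂z = ∂(y*(-x + 3*z - 1))/∂y - ∂(-z^2)/∂z = -x + 5*z - 1
Assembling: d(omega) = (4*y + 3*z) dx ∧ dy + (2*y) dx ∧ dz + (-x + 5*z - 1) dy ∧ dz.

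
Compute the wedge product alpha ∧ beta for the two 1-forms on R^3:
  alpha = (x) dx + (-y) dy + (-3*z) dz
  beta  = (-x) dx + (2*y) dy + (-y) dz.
alpha ∧ beta = (x*y) dx ∧ dy + (-x*(y + 3*z)) dx ∧ dz + (y*(y + 6*z)) dy ∧ dz

Distribute the wedge, using dx_i ∧ dx_j = -dx_j ∧ dx_i and dx_i ∧ dx_i = 0. For each pair (i, j) with i < j, the coefficient of dx_i ∧ dx_j in alpha ∧ beta is (alpha_i * beta_j - alpha_j * beta_i). Collecting: alpha ∧ beta = (x*y) dx ∧ dy + (-x*(y + 3*z)) dx ∧ dz + (y*(y + 6*z)) dy ∧ dz.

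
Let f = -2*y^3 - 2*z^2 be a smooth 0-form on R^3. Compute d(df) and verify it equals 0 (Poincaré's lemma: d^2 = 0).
d(df) = 0

Step 1: df = sum_i (∂f/∂x_i) dx_i = (0) dx + (-6*y^2) dy + (-4*z) dz.
Step 2: Apply d again. Using the 1-form formula, the coefficient of dx ∧ dy in d(df) is ∂^2 f/∂x ∂y - ∂^2 f/∂y ∂x = (0) - (0) = 0 (equality of mixed partials for smooth f).
Similarly for dx ∧ dz and dy ∧ dz — all coefficients vanish. So d(df) = 0.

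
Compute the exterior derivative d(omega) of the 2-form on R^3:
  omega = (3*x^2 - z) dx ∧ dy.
d(omega) = (-1) dx ∧ dy ∧ dz

For a 2-form omega = sum_{i<j} g_{ij} dx_i ∧ dx_j, the exterior derivative is
  d(omega) = sum_{i<j} d(g_{ij}) ∧ dx_i ∧ dx_j = sum_{i<j, k} (∂g_{ij}/∂x_k) dx_k ∧ dx_i ∧ dx_j.
Expand each term, using dx_k ∧ dx_i ∧ dx_j = sgn(permutation) dx_{(a)} ∧ dx_{(b)} ∧ dx_{(c)} with (a < b < c) sorted:
  d(3*x^2 - z) includes (∂/∂z)(3*x^2 - z) dz = (-1) dz, which multiplied by dx ∧ dy gives (-1) dx ∧ dy ∧ dz
Collecting like 3-forms: d(omega) = (-1) dx ∧ dy ∧ dz.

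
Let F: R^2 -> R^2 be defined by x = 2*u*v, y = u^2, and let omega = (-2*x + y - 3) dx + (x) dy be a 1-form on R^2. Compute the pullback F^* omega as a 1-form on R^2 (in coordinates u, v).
F^* omega = (2*v*(3*u^2 - 4*u*v - 3)) du + (2*u*(u^2 - 4*u*v - 3)) dv

Using F^*(f dg) = (f ∘ F) d(g ∘ F), substitute each coordinate x_i by F_i(u, v) in f_i, and replace dx_i by d F_i = (∂F_i/∂u) du + (∂F_i/∂v) dv.
  For the x component: f_1(F) = u^2 - 4*u*v - 3; d F_1 = (2*v) du + (2*u) dv
  For the y component: f_2(F) = 2*u*v; d F_2 = (2*u) du + (0) dv
Combining and collecting du, dv coefficients:
  coeff of du: 2*v*(3*u^2 - 4*u*v - 3)
  coeff of dv: 2*u*(u^2 - 4*u*v - 3)
F^* omega = (2*v*(3*u^2 - 4*u*v - 3)) du + (2*u*(u^2 - 4*u*v - 3)) dv.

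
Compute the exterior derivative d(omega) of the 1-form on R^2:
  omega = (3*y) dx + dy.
d(omega) = (-3) dx ∧ dy

For a 1-form omega = sum_i f_i dx_i, the exterior derivative is
  d(omega) = sum_{i < j} (∂f_j/∂x_i - ∂f_i/∂x_j) dx_i ∧ dx_j.
  coefficient of dx ∧ dy: ∂f_2/∂x - ∂f_1/∂y = ∂(1)/∂x - ∂(3*y)/∂y = -3
Assembling: d(omega) = (-3) dx ∧ dy.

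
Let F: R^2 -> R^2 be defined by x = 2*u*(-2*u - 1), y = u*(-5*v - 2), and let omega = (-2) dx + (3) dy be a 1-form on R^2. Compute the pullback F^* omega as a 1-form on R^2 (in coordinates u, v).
F^* omega = (16*u - 15*v - 2) du + (-15*u) dv

Using F^*(f dg) = (f ∘ F) d(g ∘ F), substitute each coordinate x_i by F_i(u, v) in f_i, and replace dx_i by d F_i = (∂F_i/∂u) du + (∂F_i/∂v) dv.
  For the x component: f_1(F) = -2; d F_1 = (-8*u - 2) du + (0) dv
  For the y component: f_2(F) = 3; d F_2 = (-5*v - 2) du + (-5*u) dv
Combining and collecting du, dv coefficients:
  coeff of du: 16*u - 15*v - 2
  coeff of dv: -15*u
F^* omega = (16*u - 15*v - 2) du + (-15*u) dv.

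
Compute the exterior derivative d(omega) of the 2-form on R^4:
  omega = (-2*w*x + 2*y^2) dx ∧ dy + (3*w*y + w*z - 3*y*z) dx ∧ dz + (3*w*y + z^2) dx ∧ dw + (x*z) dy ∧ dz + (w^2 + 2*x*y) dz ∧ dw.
d(omega) = (-3*w - 2*x) dx ∧ dy ∧ dw + (-3*w + 4*z) dx ∧ dy ∧ dz + (5*y - z) dx ∧ dz ∧ dw + (2*x) dy ∧ dz ∧ dw

For a 2-form omega = sum_{i<j} g_{ij} dx_i ∧ dx_j, the exterior derivative is
  d(omega) = sum_{i<j} d(g_{ij}) ∧ dx_i ∧ dx_j = sum_{i<j, k} (∂g_{ij}/∂x_k) dx_k ∧ dx_i ∧ dx_j.
Expand each term, using dx_k ∧ dx_i ∧ dx_j = sgn(permutation) dx_{(a)} ∧ dx_{(b)} ∧ dx_{(c)} with (a < b < c) sorted:
  d(-2*w*x + 2*y^2) includes (∂/∂w)(-2*w*x + 2*y^2) dw = (-2*x) dw, which multiplied by dx ∧ dy gives (-2*x) dx ∧ dy ∧ dw
  d(3*w*y + w*z - 3*y*z) includes (∂/∂y)(3*w*y + w*z - 3*y*z) dy = (3*w - 3*z) dy, which multiplied by dx ∧ dz gives (-3*w + 3*z) dx ∧ dy ∧ dz
  d(3*w*y + w*z - 3*y*z) includes (∂/∂w)(3*w*y + w*z - 3*y*z) dw = (3*y + z) dw, which multiplied by dx ∧ dz gives (3*y + z) dx ∧ dz ∧ dw
  d(3*w*y + z^2) includes (∂/∂y)(3*w*y + z^2) dy = (3*w) dy, which multiplied by dx ∧ dw gives (-3*w) dx ∧ dy ∧ dw
  d(3*w*y + z^2) includes (∂/∂z)(3*w*y + z^2) dz = (2*z) dz, which multiplied by dx ∧ dw gives (-2*z) dx ∧ dz ∧ dw
  d(x*z) includes (∂/∂x)(x*z) dx = (z) dx, which multiplied by dy ∧ dz gives (z) dx ∧ dy ∧ dz
  d(w^2 + 2*x*y) includes (∂/∂x)(w^2 + 2*x*y) dx = (2*y) dx, which multiplied by dz ∧ dw gives (2*y) dx ∧ dz ∧ dw
  d(w^2 + 2*x*y) includes (∂/∂y)(w^2 + 2*x*y) dy = (2*x) dy, which multiplied by dz ∧ dw gives (2*x) dy ∧ dz ∧ dw
Collecting like 3-forms: d(omega) = (-3*w - 2*x) dx ∧ dy ∧ dw + (-3*w + 4*z) dx ∧ dy ∧ dz + (5*y - z) dx ∧ dz ∧ dw + (2*x) dy ∧ dz ∧ dw.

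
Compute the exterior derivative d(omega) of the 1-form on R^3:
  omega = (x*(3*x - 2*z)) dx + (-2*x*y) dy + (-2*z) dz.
d(omega) = (-2*y) dx ∧ dy + (2*x) dx ∧ dz

For a 1-form omega = sum_i f_i dx_i, the exterior derivative is
  d(omega) = sum_{i < j} (∂f_j/∂x_i - ∂f_i/∂x_j) dx_i ∧ dx_j.
  coefficient of dx ∧ dy: ∂f_2/∂x - ∂f_1/∂y = ∂(-2*x*y)/∂x - ∂(x*(3*x - 2*z))/∂y = -2*y
  coefficient of dx ∧ dz: ∂f_3/∂x - ∂f_1/∂z = ∂(-2*z)/∂x - ∂(x*(3*x - 2*z))/∂z = 2*x
Assembling: d(omega) = (-2*y) dx ∧ dy + (2*x) dx ∧ dz.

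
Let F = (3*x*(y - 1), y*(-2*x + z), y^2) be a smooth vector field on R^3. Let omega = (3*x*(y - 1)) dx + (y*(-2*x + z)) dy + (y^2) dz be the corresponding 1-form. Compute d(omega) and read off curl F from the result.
d(omega) = (y) dy ∧ dz + (0) dz ∧ dx + (-3*x - 2*y) dx ∧ dy; curl F = (y, 0, -3*x - 2*y)

d omega = sum_{i<j} (∂f_j/∂x_i - ∂f_i/∂x_j) dx_i ∧ dx_j. Under the identification (dy ∧ dz, dz ∧ dx, dx ∧ dy) ↔ (e_x, e_y, e_z), the coefficients are exactly the components of curl F. Compute:
  ∂R/∂y - ∂Q/∂z = (2*y) - (y) = y
  ∂P/∂z - ∂R/∂x = (0) - (0) = 0
  ∂Q/∂x - ∂P/∂y = (-2*y) - (3*x) = -3*x - 2*y.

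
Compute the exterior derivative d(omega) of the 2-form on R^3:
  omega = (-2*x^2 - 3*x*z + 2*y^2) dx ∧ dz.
d(omega) = (-4*y) dx ∧ dy ∧ dz

For a 2-form omega = sum_{i<j} g_{ij} dx_i ∧ dx_j, the exterior derivative is
  d(omega) = sum_{i<j} d(g_{ij}) ∧ dx_i ∧ dx_j = sum_{i<j, k} (∂g_{ij}/∂x_k) dx_k ∧ dx_i ∧ dx_j.
Expand each term, using dx_k ∧ dx_i ∧ dx_j = sgn(permutation) dx_{(a)} ∧ dx_{(b)} ∧ dx_{(c)} with (a < b < c) sorted:
  d(-2*x^2 - 3*x*z + 2*y^2) includes (∂/∂y)(-2*x^2 - 3*x*z + 2*y^2) dy = (4*y) dy, which multiplied by dx ∧ dz gives (-4*y) dx ∧ dy ∧ dz
Collecting like 3-forms: d(omega) = (-4*y) dx ∧ dy ∧ dz.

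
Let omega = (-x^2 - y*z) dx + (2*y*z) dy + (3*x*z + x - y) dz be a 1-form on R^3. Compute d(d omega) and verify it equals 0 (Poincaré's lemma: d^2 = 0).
d(d omega) = 0

Step 1: d omega = sum_{i<j} (∂f_j/∂x_i - ∂f_i/∂x_j) dx_i ∧ dx_j:
  coeff of dx ∧ dy: z
  coeff of dx ∧ dz: y + 3*z + 1
  coeff of dy ∧ dz: -2*y - 1
Step 2: Apply d again to each 2-form coefficient. The only possible 3-form in R^3 is dx ∧ dy ∧ dz, with coefficient
  ∂(coeff of dy∧dz)/∂x - ∂(coeff of dx∧dz)/∂y + ∂(coeff of dx∧dy)/∂z
  = ∂/∂x (-2*y - 1) - ∂/∂y (y + 3*z + 1) + ∂/∂z (z).
Each of these terms simplifies to sums of mixed partials that cancel in pairs. The result is 0 (by equality of mixed partials for smooth functions — Schwarz / Clairaut).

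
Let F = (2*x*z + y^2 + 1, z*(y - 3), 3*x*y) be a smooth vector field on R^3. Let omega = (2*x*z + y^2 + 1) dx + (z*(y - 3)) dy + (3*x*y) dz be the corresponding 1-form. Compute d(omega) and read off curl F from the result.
d(omega) = (3*x - y + 3) dy ∧ dz + (2*x - 3*y) dz ∧ dx + (-2*y) dx ∧ dy; curl F = (3*x - y + 3, 2*x - 3*y, -2*y)

d omega = sum_{i<j} (∂f_j/∂x_i - ∂f_i/∂x_j) dx_i ∧ dx_j. Under the identification (dy ∧ dz, dz ∧ dx, dx ∧ dy) ↔ (e_x, e_y, e_z), the coefficients are exactly the components of curl F. Compute:
  ∂R/∂y - ∂Q/∂z = (3*x) - (y - 3) = 3*x - y + 3
  ∂P/∂z - ∂R/∂x = (2*x) - (3*y) = 2*x - 3*y
  ∂Q/∂x - ∂P/∂y = (0) - (2*y) = -2*y.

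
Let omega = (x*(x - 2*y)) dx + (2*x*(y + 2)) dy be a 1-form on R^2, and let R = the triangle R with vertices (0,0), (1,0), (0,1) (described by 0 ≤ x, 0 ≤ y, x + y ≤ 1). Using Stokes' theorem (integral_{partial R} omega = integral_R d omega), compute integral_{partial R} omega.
integral_(partial R) omega = 8/3

Stokes: integral_partial_R omega = integral_R d omega with d omega = (∂Q/∂x - ∂P/∂y) dx ∧ dy.
  ∂Q/∂x = 2*y + 4
  ∂P/∂y = -2*x
  integrand = ∂Q/∂x - ∂P/∂y = 2*x + 2*y + 4.
Integrating over R: integral_0^1 integral_0^{1-x} (2*x + 2*y + 4) dy dx = 8/3.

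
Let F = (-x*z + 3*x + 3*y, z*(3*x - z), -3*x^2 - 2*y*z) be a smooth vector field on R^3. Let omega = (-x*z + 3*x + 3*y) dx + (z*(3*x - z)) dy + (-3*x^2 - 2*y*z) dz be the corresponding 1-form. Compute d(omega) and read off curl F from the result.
d(omega) = (-3*x) dy ∧ dz + (5*x) dz ∧ dx + (3*z - 3) dx ∧ dy; curl F = (-3*x, 5*x, 3*z - 3)

d omega = sum_{i<j} (∂f_j/∂x_i - ∂f_i/∂x_j) dx_i ∧ dx_j. Under the identification (dy ∧ dz, dz ∧ dx, dx ∧ dy) ↔ (e_x, e_y, e_z), the coefficients are exactly the components of curl F. Compute:
  ∂R/∂y - ∂Q/∂z = (-2*z) - (3*x - 2*z) = -3*x
  ∂P/∂z - ∂R/∂x = (-x) - (-6*x) = 5*x
  ∂Q/∂x - ∂P/∂y = (3*z) - (3) = 3*z - 3.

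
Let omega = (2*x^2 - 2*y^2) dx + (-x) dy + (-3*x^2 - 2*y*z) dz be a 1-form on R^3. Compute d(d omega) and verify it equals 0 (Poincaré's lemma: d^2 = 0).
d(d omega) = 0

Step 1: d omega = sum_{i<j} (∂f_j/∂x_i - ∂f_i/∂x_j) dx_i ∧ dx_j:
  coeff of dx ∧ dy: 4*y - 1
  coeff of dx ∧ dz: -6*x
  coeff of dy ∧ dz: -2*z
Step 2: Apply d again to each 2-form coefficient. The only possible 3-form in R^3 is dx ∧ dy ∧ dz, with coefficient
  ∂(coeff of dy∧dz)/∂x - ∂(coeff of dx∧dz)/∂y + ∂(coeff of dx∧dy)/∂z
  = ∂/∂x (-2*z) - ∂/∂y (-6*x) + ∂/∂z (4*y - 1).
Each of these terms simplifies to sums of mixed partials that cancel in pairs. The result is 0 (by equality of mixed partials for smooth functions — Schwarz / Clairaut).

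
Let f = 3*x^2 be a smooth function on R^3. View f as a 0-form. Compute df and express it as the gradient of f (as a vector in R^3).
df = (6*x) dx + (0) dy + (0) dz; grad f = (6*x, 0, 0)

For a 0-form f, d f = (∂f/∂x) dx + (∂f/∂y) dy + (∂f/∂z) dz. The components of the vector representation are exactly the entries of grad f in Cartesian coordinates:
  ∂f/∂x = 6*x
  ∂f/∂y = 0
  ∂f/∂z = 0.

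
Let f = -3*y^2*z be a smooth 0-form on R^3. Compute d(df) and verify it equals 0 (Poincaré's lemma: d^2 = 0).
d(df) = 0

Step 1: df = sum_i (∂f/∂x_i) dx_i = (0) dx + (-6*y*z) dy + (-3*y^2) dz.
Step 2: Apply d again. Using the 1-form formula, the coefficient of dx ∧ dy in d(df) is ∂^2 f/∂x ∂y - ∂^2 f/∂y ∂x = (0) - (0) = 0 (equality of mixed partials for smooth f).
Similarly for dx ∧ dz and dy ∧ dz — all coefficients vanish. So d(df) = 0.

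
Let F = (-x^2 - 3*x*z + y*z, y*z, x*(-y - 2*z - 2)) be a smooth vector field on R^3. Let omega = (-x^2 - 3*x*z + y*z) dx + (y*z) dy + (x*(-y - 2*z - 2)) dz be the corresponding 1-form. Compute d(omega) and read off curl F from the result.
d(omega) = (-x - y) dy ∧ dz + (-3*x + 2*y + 2*z + 2) dz ∧ dx + (-z) dx ∧ dy; curl F = (-x - y, -3*x + 2*y + 2*z + 2, -z)

d omega = sum_{i<j} (∂f_j/∂x_i - ∂f_i/∂x_j) dx_i ∧ dx_j. Under the identification (dy ∧ dz, dz ∧ dx, dx ∧ dy) ↔ (e_x, e_y, e_z), the coefficients are exactly the components of curl F. Compute:
  ∂R/∂y - ∂Q/∂z = (-x) - (y) = -x - y
  ∂P/∂z - ∂R/∂x = (-3*x + y) - (-y - 2*z - 2) = -3*x + 2*y + 2*z + 2
  ∂Q/∂x - ∂P/∂y = (0) - (z) = -z.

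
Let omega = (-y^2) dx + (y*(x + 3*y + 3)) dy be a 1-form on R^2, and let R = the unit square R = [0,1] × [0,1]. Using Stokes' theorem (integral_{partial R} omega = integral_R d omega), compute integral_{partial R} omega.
integral_(partial R) omega = 3/2

Stokes: integral_partial_R omega = integral_R d omega with d omega = (∂Q/∂x - ∂P/∂y) dx ∧ dy.
  ∂Q/∂x = y
  ∂P/∂y = -2*y
  integrand = ∂Q/∂x - ∂P/∂y = 3*y.
Integrating over R: integral_0^1 integral_0^1 (3*y) dx dy = 3/2.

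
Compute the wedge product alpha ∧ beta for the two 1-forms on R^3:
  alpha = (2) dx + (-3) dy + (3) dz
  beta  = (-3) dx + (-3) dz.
alpha ∧ beta = (3) dx ∧ dz + (-9) dx ∧ dy + (9) dy ∧ dz

Distribute the wedge, using dx_i ∧ dx_j = -dx_j ∧ dx_i and dx_i ∧ dx_i = 0. For each pair (i, j) with i < j, the coefficient of dx_i ∧ dx_j in alpha ∧ beta is (alpha_i * beta_j - alpha_j * beta_i). Collecting: alpha ∧ beta = (3) dx ∧ dz + (-9) dx ∧ dy + (9) dy ∧ dz.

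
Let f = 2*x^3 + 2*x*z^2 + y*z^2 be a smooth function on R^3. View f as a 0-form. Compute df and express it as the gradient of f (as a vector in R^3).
df = (6*x^2 + 2*z^2) dx + (z^2) dy + (2*z*(2*x + y)) dz; grad f = (6*x^2 + 2*z^2, z^2, 2*z*(2*x + y))

For a 0-form f, d f = (∂f/∂x) dx + (∂f/∂y) dy + (∂f/∂z) dz. The components of the vector representation are exactly the entries of grad f in Cartesian coordinates:
  ∂f/∂x = 6*x^2 + 2*z^2
  ∂f/∂y = z^2
  ∂f/∂z = 2*z*(2*x + y).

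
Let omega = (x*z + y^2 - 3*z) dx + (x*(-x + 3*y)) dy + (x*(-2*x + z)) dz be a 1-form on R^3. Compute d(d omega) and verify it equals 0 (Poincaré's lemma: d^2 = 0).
d(d omega) = 0

Step 1: d omega = sum_{i<j} (∂f_j/∂x_i - ∂f_i/∂x_j) dx_i ∧ dx_j:
  coeff of dx ∧ dy: -2*x + y
  coeff of dx ∧ dz: -5*x + z + 3
  coeff of dy ∧ dz: 0
Step 2: Apply d again to each 2-form coefficient. The only possible 3-form in R^3 is dx ∧ dy ∧ dz, with coefficient
  ∂(coeff of dy∧dz)/∂x - ∂(coeff of dx∧dz)/∂y + ∂(coeff of dx∧dy)/∂z
  = ∂/∂x (0) - ∂/∂y (-5*x + z + 3) + ∂/∂z (-2*x + y).
Each of these terms simplifies to sums of mixed partials that cancel in pairs. The result is 0 (by equality of mixed partials for smooth functions — Schwarz / Clairaut).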